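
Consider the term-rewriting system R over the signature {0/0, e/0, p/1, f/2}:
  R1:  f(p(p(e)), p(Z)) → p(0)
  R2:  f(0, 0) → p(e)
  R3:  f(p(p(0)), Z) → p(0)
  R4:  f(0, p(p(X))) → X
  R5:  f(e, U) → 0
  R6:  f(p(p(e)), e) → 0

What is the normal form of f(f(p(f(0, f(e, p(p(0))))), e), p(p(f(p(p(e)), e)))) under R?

1. f(f(p(f(0, f(e, p(p(0))))), e), p(p(f(p(p(e)), e))))  →  f(f(p(f(0, 0)), e), p(p(f(p(p(e)), e))))   [R5 at 1.1.1.2]
2. f(f(p(f(0, 0)), e), p(p(f(p(p(e)), e))))  →  f(f(p(p(e)), e), p(p(f(p(p(e)), e))))   [R2 at 1.1.1]
3. f(f(p(p(e)), e), p(p(f(p(p(e)), e))))  →  f(0, p(p(f(p(p(e)), e))))   [R6 at 1]
4. f(0, p(p(f(p(p(e)), e))))  →  f(p(p(e)), e)   [R4 at ε]
5. f(p(p(e)), e)  →  0   [R6 at ε]

0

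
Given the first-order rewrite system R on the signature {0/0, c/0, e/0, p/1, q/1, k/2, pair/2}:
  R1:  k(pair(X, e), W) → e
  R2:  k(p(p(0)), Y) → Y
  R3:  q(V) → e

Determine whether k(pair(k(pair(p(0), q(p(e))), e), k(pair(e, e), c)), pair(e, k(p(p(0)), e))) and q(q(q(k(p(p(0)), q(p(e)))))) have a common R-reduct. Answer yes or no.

yes — NF(t₁) = e, NF(t₂) = e

Reduce t₁ = k(pair(k(pair(p(0), q(p(e))), e), k(pair(e, e), c)), pair(e, k(p(p(0)), e))):
1. k(pair(k(pair(p(0), q(p(e))), e), k(pair(e, e), c)), pair(e, k(p(p(0)), e)))  →  k(pair(k(pair(p(0), e), e), k(pair(e, e), c)), pair(e, k(p(p(0)), e)))   [R3 at 1.1.1.2]
2. k(pair(k(pair(p(0), e), e), k(pair(e, e), c)), pair(e, k(p(p(0)), e)))  →  k(pair(e, k(pair(e, e), c)), pair(e, k(p(p(0)), e)))   [R1 at 1.1]
3. k(pair(e, k(pair(e, e), c)), pair(e, k(p(p(0)), e)))  →  k(pair(e, e), pair(e, k(p(p(0)), e)))   [R1 at 1.2]
4. k(pair(e, e), pair(e, k(p(p(0)), e)))  →  e   [R1 at ε]

Reduce t₂ = q(q(q(k(p(p(0)), q(p(e)))))):
1. q(q(q(k(p(p(0)), q(p(e))))))  →  e   [R3 at ε]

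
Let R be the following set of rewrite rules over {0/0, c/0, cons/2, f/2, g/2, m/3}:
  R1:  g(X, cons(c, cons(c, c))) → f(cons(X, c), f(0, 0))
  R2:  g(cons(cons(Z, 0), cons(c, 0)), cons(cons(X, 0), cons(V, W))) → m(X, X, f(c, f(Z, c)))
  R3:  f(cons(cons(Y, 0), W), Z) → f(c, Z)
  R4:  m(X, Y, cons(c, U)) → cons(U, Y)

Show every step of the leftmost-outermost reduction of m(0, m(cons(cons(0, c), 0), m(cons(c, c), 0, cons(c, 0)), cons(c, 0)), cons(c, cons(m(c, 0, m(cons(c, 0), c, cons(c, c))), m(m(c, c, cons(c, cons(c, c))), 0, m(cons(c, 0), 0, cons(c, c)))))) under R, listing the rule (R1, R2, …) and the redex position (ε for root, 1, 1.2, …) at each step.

cons(cons(cons(c, 0), cons(0, 0)), cons(0, cons(0, 0)))

1. m(0, m(cons(cons(0, c), 0), m(cons(c, c), 0, cons(c, 0)), cons(c, 0)), cons(c, cons(m(c, 0, m(cons(c, 0), c, cons(c, c))), m(m(c, c, cons(c, cons(c, c))), 0, m(cons(c, 0), 0, cons(c, c))))))  →  cons(cons(m(c, 0, m(cons(c, 0), c, cons(c, c))), m(m(c, c, cons(c, cons(c, c))), 0, m(cons(c, 0), 0, cons(c, c)))), m(cons(cons(0, c), 0), m(cons(c, c), 0, cons(c, 0)), cons(c, 0)))   [R4 at ε]
2. cons(cons(m(c, 0, m(cons(c, 0), c, cons(c, c))), m(m(c, c, cons(c, cons(c, c))), 0, m(cons(c, 0), 0, cons(c, c)))), m(cons(cons(0, c), 0), m(cons(c, c), 0, cons(c, 0)), cons(c, 0)))  →  cons(cons(m(c, 0, cons(c, c)), m(m(c, c, cons(c, cons(c, c))), 0, m(cons(c, 0), 0, cons(c, c)))), m(cons(cons(0, c), 0), m(cons(c, c), 0, cons(c, 0)), cons(c, 0)))   [R4 at 1.1.3]
3. cons(cons(m(c, 0, cons(c, c)), m(m(c, c, cons(c, cons(c, c))), 0, m(cons(c, 0), 0, cons(c, c)))), m(cons(cons(0, c), 0), m(cons(c, c), 0, cons(c, 0)), cons(c, 0)))  →  cons(cons(cons(c, 0), m(m(c, c, cons(c, cons(c, c))), 0, m(cons(c, 0), 0, cons(c, c)))), m(cons(cons(0, c), 0), m(cons(c, c), 0, cons(c, 0)), cons(c, 0)))   [R4 at 1.1]
4. cons(cons(cons(c, 0), m(m(c, c, cons(c, cons(c, c))), 0, m(cons(c, 0), 0, cons(c, c)))), m(cons(cons(0, c), 0), m(cons(c, c), 0, cons(c, 0)), cons(c, 0)))  →  cons(cons(cons(c, 0), m(cons(cons(c, c), c), 0, m(cons(c, 0), 0, cons(c, c)))), m(cons(cons(0, c), 0), m(cons(c, c), 0, cons(c, 0)), cons(c, 0)))   [R4 at 1.2.1]
5. cons(cons(cons(c, 0), m(cons(cons(c, c), c), 0, m(cons(c, 0), 0, cons(c, c)))), m(cons(cons(0, c), 0), m(cons(c, c), 0, cons(c, 0)), cons(c, 0)))  →  cons(cons(cons(c, 0), m(cons(cons(c, c), c), 0, cons(c, 0))), m(cons(cons(0, c), 0), m(cons(c, c), 0, cons(c, 0)), cons(c, 0)))   [R4 at 1.2.3]
6. cons(cons(cons(c, 0), m(cons(cons(c, c), c), 0, cons(c, 0))), m(cons(cons(0, c), 0), m(cons(c, c), 0, cons(c, 0)), cons(c, 0)))  →  cons(cons(cons(c, 0), cons(0, 0)), m(cons(cons(0, c), 0), m(cons(c, c), 0, cons(c, 0)), cons(c, 0)))   [R4 at 1.2]
7. cons(cons(cons(c, 0), cons(0, 0)), m(cons(cons(0, c), 0), m(cons(c, c), 0, cons(c, 0)), cons(c, 0)))  →  cons(cons(cons(c, 0), cons(0, 0)), cons(0, m(cons(c, c), 0, cons(c, 0))))   [R4 at 2]
8. cons(cons(cons(c, 0), cons(0, 0)), cons(0, m(cons(c, c), 0, cons(c, 0))))  →  cons(cons(cons(c, 0), cons(0, 0)), cons(0, cons(0, 0)))   [R4 at 2.2]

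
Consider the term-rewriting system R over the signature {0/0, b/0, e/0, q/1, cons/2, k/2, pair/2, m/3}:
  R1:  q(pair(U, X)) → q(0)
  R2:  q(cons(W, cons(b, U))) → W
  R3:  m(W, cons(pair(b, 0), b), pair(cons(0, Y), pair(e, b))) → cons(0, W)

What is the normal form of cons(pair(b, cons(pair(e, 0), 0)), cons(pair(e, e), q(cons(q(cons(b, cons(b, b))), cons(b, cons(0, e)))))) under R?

1. cons(pair(b, cons(pair(e, 0), 0)), cons(pair(e, e), q(cons(q(cons(b, cons(b, b))), cons(b, cons(0, e))))))  →  cons(pair(b, cons(pair(e, 0), 0)), cons(pair(e, e), q(cons(b, cons(b, b)))))   [R2 at 2.2]
2. cons(pair(b, cons(pair(e, 0), 0)), cons(pair(e, e), q(cons(b, cons(b, b)))))  →  cons(pair(b, cons(pair(e, 0), 0)), cons(pair(e, e), b))   [R2 at 2.2]

cons(pair(b, cons(pair(e, 0), 0)), cons(pair(e, e), b))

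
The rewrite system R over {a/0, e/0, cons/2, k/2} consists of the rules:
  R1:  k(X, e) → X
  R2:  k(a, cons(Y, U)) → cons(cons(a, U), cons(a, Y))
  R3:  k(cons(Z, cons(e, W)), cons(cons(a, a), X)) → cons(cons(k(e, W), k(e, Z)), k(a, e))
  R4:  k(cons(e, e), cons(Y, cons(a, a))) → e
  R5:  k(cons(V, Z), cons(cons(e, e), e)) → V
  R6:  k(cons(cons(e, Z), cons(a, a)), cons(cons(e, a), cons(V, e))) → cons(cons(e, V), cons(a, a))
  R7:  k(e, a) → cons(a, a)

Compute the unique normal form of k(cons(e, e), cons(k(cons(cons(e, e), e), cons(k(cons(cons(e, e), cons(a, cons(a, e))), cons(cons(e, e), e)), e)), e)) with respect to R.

e

1. k(cons(e, e), cons(k(cons(cons(e, e), e), cons(k(cons(cons(e, e), cons(a, cons(a, e))), cons(cons(e, e), e)), e)), e))  →  k(cons(e, e), cons(k(cons(cons(e, e), e), cons(cons(e, e), e)), e))   [R5 at 2.1.2.1]
2. k(cons(e, e), cons(k(cons(cons(e, e), e), cons(cons(e, e), e)), e))  →  k(cons(e, e), cons(cons(e, e), e))   [R5 at 2.1]
3. k(cons(e, e), cons(cons(e, e), e))  →  e   [R5 at ε]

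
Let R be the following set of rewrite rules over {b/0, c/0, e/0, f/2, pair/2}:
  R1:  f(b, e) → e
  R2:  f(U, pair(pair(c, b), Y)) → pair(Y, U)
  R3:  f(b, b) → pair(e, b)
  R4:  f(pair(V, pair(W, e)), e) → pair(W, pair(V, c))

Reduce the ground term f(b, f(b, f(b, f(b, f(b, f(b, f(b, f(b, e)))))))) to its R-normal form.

e

1. f(b, f(b, f(b, f(b, f(b, f(b, f(b, f(b, e))))))))  →  f(b, f(b, f(b, f(b, f(b, f(b, f(b, e)))))))   [R1 at 2.2.2.2.2.2.2]
2. f(b, f(b, f(b, f(b, f(b, f(b, f(b, e)))))))  →  f(b, f(b, f(b, f(b, f(b, f(b, e))))))   [R1 at 2.2.2.2.2.2]
3. f(b, f(b, f(b, f(b, f(b, f(b, e))))))  →  f(b, f(b, f(b, f(b, f(b, e)))))   [R1 at 2.2.2.2.2]
4. f(b, f(b, f(b, f(b, f(b, e)))))  →  f(b, f(b, f(b, f(b, e))))   [R1 at 2.2.2.2]
5. f(b, f(b, f(b, f(b, e))))  →  f(b, f(b, f(b, e)))   [R1 at 2.2.2]
6. f(b, f(b, f(b, e)))  →  f(b, f(b, e))   [R1 at 2.2]
7. f(b, f(b, e))  →  f(b, e)   [R1 at 2]
8. f(b, e)  →  e   [R1 at ε]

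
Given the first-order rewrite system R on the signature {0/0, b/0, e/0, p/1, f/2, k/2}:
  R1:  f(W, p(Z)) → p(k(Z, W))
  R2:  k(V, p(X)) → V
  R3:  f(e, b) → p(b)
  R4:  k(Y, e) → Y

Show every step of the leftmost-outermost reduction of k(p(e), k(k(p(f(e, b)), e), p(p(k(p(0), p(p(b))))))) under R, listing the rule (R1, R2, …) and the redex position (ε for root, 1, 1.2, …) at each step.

p(e)

1. k(p(e), k(k(p(f(e, b)), e), p(p(k(p(0), p(p(b)))))))  →  k(p(e), k(p(f(e, b)), e))   [R2 at 2]
2. k(p(e), k(p(f(e, b)), e))  →  k(p(e), p(f(e, b)))   [R4 at 2]
3. k(p(e), p(f(e, b)))  →  p(e)   [R2 at ε]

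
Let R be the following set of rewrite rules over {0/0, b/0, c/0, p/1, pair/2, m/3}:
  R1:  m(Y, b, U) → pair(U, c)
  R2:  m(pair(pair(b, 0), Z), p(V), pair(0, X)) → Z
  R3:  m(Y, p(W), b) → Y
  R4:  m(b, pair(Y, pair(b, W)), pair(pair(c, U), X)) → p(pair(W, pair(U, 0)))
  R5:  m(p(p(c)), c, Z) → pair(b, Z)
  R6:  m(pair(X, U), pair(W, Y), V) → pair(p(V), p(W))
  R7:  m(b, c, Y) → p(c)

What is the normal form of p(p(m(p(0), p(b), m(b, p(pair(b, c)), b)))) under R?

1. p(p(m(p(0), p(b), m(b, p(pair(b, c)), b))))  →  p(p(m(p(0), p(b), b)))   [R3 at 1.1.3]
2. p(p(m(p(0), p(b), b)))  →  p(p(p(0)))   [R3 at 1.1]

p(p(p(0)))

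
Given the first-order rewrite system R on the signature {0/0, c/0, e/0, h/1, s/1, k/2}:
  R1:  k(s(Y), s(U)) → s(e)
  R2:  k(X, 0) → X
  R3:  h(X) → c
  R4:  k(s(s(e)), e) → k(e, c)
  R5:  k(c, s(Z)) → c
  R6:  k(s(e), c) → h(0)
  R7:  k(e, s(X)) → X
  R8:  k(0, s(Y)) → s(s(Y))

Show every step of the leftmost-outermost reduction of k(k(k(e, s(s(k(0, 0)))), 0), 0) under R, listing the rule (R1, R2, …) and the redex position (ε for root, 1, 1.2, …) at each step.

s(0)

1. k(k(k(e, s(s(k(0, 0)))), 0), 0)  →  k(k(e, s(s(k(0, 0)))), 0)   [R2 at ε]
2. k(k(e, s(s(k(0, 0)))), 0)  →  k(e, s(s(k(0, 0))))   [R2 at ε]
3. k(e, s(s(k(0, 0))))  →  s(k(0, 0))   [R7 at ε]
4. s(k(0, 0))  →  s(0)   [R2 at 1]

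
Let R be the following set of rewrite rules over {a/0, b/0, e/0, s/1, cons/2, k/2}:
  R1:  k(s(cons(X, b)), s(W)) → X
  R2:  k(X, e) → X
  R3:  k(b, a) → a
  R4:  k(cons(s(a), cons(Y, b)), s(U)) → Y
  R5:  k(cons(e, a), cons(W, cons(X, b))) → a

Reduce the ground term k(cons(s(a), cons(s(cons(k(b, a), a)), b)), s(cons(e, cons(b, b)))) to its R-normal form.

s(cons(a, a))

1. k(cons(s(a), cons(s(cons(k(b, a), a)), b)), s(cons(e, cons(b, b))))  →  s(cons(k(b, a), a))   [R4 at ε]
2. s(cons(k(b, a), a))  →  s(cons(a, a))   [R3 at 1.1]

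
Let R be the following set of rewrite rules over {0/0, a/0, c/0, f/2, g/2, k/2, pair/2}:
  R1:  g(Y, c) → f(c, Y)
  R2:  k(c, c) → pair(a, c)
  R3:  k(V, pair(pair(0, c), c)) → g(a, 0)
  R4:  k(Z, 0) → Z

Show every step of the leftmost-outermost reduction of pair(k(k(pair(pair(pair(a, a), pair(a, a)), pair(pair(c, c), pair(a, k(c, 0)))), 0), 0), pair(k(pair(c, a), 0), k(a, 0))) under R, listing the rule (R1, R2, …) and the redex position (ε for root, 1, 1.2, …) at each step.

pair(pair(pair(pair(a, a), pair(a, a)), pair(pair(c, c), pair(a, c))), pair(pair(c, a), a))

1. pair(k(k(pair(pair(pair(a, a), pair(a, a)), pair(pair(c, c), pair(a, k(c, 0)))), 0), 0), pair(k(pair(c, a), 0), k(a, 0)))  →  pair(k(pair(pair(pair(a, a), pair(a, a)), pair(pair(c, c), pair(a, k(c, 0)))), 0), pair(k(pair(c, a), 0), k(a, 0)))   [R4 at 1]
2. pair(k(pair(pair(pair(a, a), pair(a, a)), pair(pair(c, c), pair(a, k(c, 0)))), 0), pair(k(pair(c, a), 0), k(a, 0)))  →  pair(pair(pair(pair(a, a), pair(a, a)), pair(pair(c, c), pair(a, k(c, 0)))), pair(k(pair(c, a), 0), k(a, 0)))   [R4 at 1]
3. pair(pair(pair(pair(a, a), pair(a, a)), pair(pair(c, c), pair(a, k(c, 0)))), pair(k(pair(c, a), 0), k(a, 0)))  →  pair(pair(pair(pair(a, a), pair(a, a)), pair(pair(c, c), pair(a, c))), pair(k(pair(c, a), 0), k(a, 0)))   [R4 at 1.2.2.2]
4. pair(pair(pair(pair(a, a), pair(a, a)), pair(pair(c, c), pair(a, c))), pair(k(pair(c, a), 0), k(a, 0)))  →  pair(pair(pair(pair(a, a), pair(a, a)), pair(pair(c, c), pair(a, c))), pair(pair(c, a), k(a, 0)))   [R4 at 2.1]
5. pair(pair(pair(pair(a, a), pair(a, a)), pair(pair(c, c), pair(a, c))), pair(pair(c, a), k(a, 0)))  →  pair(pair(pair(pair(a, a), pair(a, a)), pair(pair(c, c), pair(a, c))), pair(pair(c, a), a))   [R4 at 2.2]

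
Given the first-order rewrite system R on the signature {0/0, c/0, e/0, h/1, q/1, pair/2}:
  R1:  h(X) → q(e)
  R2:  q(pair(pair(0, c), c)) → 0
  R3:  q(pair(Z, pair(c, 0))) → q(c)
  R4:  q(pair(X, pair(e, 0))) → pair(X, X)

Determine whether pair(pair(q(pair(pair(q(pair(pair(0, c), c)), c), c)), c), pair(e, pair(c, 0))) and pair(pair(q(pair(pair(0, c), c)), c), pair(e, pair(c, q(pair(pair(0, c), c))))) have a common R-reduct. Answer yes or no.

Reduce t₁ = pair(pair(q(pair(pair(q(pair(pair(0, c), c)), c), c)), c), pair(e, pair(c, 0))):
1. pair(pair(q(pair(pair(q(pair(pair(0, c), c)), c), c)), c), pair(e, pair(c, 0)))  →  pair(pair(q(pair(pair(0, c), c)), c), pair(e, pair(c, 0)))   [R2 at 1.1.1.1.1]
2. pair(pair(q(pair(pair(0, c), c)), c), pair(e, pair(c, 0)))  →  pair(pair(0, c), pair(e, pair(c, 0)))   [R2 at 1.1]

Reduce t₂ = pair(pair(q(pair(pair(0, c), c)), c), pair(e, pair(c, q(pair(pair(0, c), c))))):
1. pair(pair(q(pair(pair(0, c), c)), c), pair(e, pair(c, q(pair(pair(0, c), c)))))  →  pair(pair(0, c), pair(e, pair(c, q(pair(pair(0, c), c)))))   [R2 at 1.1]
2. pair(pair(0, c), pair(e, pair(c, q(pair(pair(0, c), c)))))  →  pair(pair(0, c), pair(e, pair(c, 0)))   [R2 at 2.2.2]

yes — NF(t₁) = pair(pair(0, c), pair(e, pair(c, 0))), NF(t₂) = pair(pair(0, c), pair(e, pair(c, 0)))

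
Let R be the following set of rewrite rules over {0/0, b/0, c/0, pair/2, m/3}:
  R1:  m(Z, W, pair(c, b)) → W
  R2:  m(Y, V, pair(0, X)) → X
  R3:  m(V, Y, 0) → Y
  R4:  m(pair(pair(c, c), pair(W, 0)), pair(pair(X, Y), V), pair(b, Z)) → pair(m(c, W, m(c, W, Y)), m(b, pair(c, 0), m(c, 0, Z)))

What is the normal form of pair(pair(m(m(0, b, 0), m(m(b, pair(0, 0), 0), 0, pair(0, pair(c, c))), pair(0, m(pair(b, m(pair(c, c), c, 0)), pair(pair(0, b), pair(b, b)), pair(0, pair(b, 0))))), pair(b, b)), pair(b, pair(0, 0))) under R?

pair(pair(pair(b, 0), pair(b, b)), pair(b, pair(0, 0)))

1. pair(pair(m(m(0, b, 0), m(m(b, pair(0, 0), 0), 0, pair(0, pair(c, c))), pair(0, m(pair(b, m(pair(c, c), c, 0)), pair(pair(0, b), pair(b, b)), pair(0, pair(b, 0))))), pair(b, b)), pair(b, pair(0, 0)))  →  pair(pair(m(pair(b, m(pair(c, c), c, 0)), pair(pair(0, b), pair(b, b)), pair(0, pair(b, 0))), pair(b, b)), pair(b, pair(0, 0)))   [R2 at 1.1]
2. pair(pair(m(pair(b, m(pair(c, c), c, 0)), pair(pair(0, b), pair(b, b)), pair(0, pair(b, 0))), pair(b, b)), pair(b, pair(0, 0)))  →  pair(pair(pair(b, 0), pair(b, b)), pair(b, pair(0, 0)))   [R2 at 1.1]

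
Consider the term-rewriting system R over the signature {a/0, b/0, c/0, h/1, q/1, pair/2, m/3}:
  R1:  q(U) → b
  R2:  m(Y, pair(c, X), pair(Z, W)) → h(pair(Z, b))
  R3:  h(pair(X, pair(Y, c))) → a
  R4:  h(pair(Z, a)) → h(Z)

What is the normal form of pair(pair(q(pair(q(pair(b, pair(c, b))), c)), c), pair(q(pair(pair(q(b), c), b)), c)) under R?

pair(pair(b, c), pair(b, c))

1. pair(pair(q(pair(q(pair(b, pair(c, b))), c)), c), pair(q(pair(pair(q(b), c), b)), c))  →  pair(pair(b, c), pair(q(pair(pair(q(b), c), b)), c))   [R1 at 1.1]
2. pair(pair(b, c), pair(q(pair(pair(q(b), c), b)), c))  →  pair(pair(b, c), pair(b, c))   [R1 at 2.1]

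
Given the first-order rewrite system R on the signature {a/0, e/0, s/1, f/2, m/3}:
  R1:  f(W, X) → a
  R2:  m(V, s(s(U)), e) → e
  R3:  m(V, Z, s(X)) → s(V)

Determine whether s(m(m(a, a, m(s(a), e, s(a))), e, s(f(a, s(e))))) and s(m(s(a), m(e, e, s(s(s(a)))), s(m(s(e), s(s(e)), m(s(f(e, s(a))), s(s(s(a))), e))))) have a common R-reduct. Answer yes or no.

yes — NF(t₁) = s(s(s(a))), NF(t₂) = s(s(s(a)))

Reduce t₁ = s(m(m(a, a, m(s(a), e, s(a))), e, s(f(a, s(e))))):
1. s(m(m(a, a, m(s(a), e, s(a))), e, s(f(a, s(e)))))  →  s(s(m(a, a, m(s(a), e, s(a)))))   [R3 at 1]
2. s(s(m(a, a, m(s(a), e, s(a)))))  →  s(s(m(a, a, s(s(a)))))   [R3 at 1.1.3]
3. s(s(m(a, a, s(s(a)))))  →  s(s(s(a)))   [R3 at 1.1]

Reduce t₂ = s(m(s(a), m(e, e, s(s(s(a)))), s(m(s(e), s(s(e)), m(s(f(e, s(a))), s(s(s(a))), e))))):
1. s(m(s(a), m(e, e, s(s(s(a)))), s(m(s(e), s(s(e)), m(s(f(e, s(a))), s(s(s(a))), e)))))  →  s(s(s(a)))   [R3 at 1]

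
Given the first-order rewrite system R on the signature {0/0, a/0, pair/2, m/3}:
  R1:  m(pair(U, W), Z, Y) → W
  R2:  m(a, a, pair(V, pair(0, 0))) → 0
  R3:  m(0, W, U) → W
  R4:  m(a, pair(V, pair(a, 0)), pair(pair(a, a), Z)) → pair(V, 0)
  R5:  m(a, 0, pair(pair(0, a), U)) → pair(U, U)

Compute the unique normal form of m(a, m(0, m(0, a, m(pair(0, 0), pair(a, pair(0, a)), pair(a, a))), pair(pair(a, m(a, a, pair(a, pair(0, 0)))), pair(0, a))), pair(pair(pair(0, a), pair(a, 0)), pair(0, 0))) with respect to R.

1. m(a, m(0, m(0, a, m(pair(0, 0), pair(a, pair(0, a)), pair(a, a))), pair(pair(a, m(a, a, pair(a, pair(0, 0)))), pair(0, a))), pair(pair(pair(0, a), pair(a, 0)), pair(0, 0)))  →  m(a, m(0, a, m(pair(0, 0), pair(a, pair(0, a)), pair(a, a))), pair(pair(pair(0, a), pair(a, 0)), pair(0, 0)))   [R3 at 2]
2. m(a, m(0, a, m(pair(0, 0), pair(a, pair(0, a)), pair(a, a))), pair(pair(pair(0, a), pair(a, 0)), pair(0, 0)))  →  m(a, a, pair(pair(pair(0, a), pair(a, 0)), pair(0, 0)))   [R3 at 2]
3. m(a, a, pair(pair(pair(0, a), pair(a, 0)), pair(0, 0)))  →  0   [R2 at ε]

0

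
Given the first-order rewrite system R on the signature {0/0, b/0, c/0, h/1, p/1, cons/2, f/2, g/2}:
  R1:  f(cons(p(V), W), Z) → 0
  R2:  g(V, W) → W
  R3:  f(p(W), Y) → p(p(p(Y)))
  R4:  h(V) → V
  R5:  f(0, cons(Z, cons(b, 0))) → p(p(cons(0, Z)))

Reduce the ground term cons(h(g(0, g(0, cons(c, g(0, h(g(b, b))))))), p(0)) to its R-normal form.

cons(cons(c, b), p(0))

1. cons(h(g(0, g(0, cons(c, g(0, h(g(b, b))))))), p(0))  →  cons(g(0, g(0, cons(c, g(0, h(g(b, b)))))), p(0))   [R4 at 1]
2. cons(g(0, g(0, cons(c, g(0, h(g(b, b)))))), p(0))  →  cons(g(0, cons(c, g(0, h(g(b, b))))), p(0))   [R2 at 1]
3. cons(g(0, cons(c, g(0, h(g(b, b))))), p(0))  →  cons(cons(c, g(0, h(g(b, b)))), p(0))   [R2 at 1]
4. cons(cons(c, g(0, h(g(b, b)))), p(0))  →  cons(cons(c, h(g(b, b))), p(0))   [R2 at 1.2]
5. cons(cons(c, h(g(b, b))), p(0))  →  cons(cons(c, g(b, b)), p(0))   [R4 at 1.2]
6. cons(cons(c, g(b, b)), p(0))  →  cons(cons(c, b), p(0))   [R2 at 1.2]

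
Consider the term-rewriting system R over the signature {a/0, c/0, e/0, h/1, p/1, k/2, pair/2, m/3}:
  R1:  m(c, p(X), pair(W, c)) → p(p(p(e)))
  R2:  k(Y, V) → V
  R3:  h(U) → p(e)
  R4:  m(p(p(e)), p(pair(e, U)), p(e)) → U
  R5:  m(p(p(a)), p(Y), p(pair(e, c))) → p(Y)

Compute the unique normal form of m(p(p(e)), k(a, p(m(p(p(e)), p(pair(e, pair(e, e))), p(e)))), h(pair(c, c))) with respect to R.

e

1. m(p(p(e)), k(a, p(m(p(p(e)), p(pair(e, pair(e, e))), p(e)))), h(pair(c, c)))  →  m(p(p(e)), p(m(p(p(e)), p(pair(e, pair(e, e))), p(e))), h(pair(c, c)))   [R2 at 2]
2. m(p(p(e)), p(m(p(p(e)), p(pair(e, pair(e, e))), p(e))), h(pair(c, c)))  →  m(p(p(e)), p(pair(e, e)), h(pair(c, c)))   [R4 at 2.1]
3. m(p(p(e)), p(pair(e, e)), h(pair(c, c)))  →  m(p(p(e)), p(pair(e, e)), p(e))   [R3 at 3]
4. m(p(p(e)), p(pair(e, e)), p(e))  →  e   [R4 at ε]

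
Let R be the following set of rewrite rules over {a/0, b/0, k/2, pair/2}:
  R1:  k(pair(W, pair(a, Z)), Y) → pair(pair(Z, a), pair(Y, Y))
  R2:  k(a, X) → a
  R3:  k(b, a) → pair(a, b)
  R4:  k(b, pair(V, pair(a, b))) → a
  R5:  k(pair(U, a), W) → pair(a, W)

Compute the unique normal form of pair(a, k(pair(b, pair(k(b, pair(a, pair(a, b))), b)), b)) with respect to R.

1. pair(a, k(pair(b, pair(k(b, pair(a, pair(a, b))), b)), b))  →  pair(a, k(pair(b, pair(a, b)), b))   [R4 at 2.1.2.1]
2. pair(a, k(pair(b, pair(a, b)), b))  →  pair(a, pair(pair(b, a), pair(b, b)))   [R1 at 2]

pair(a, pair(pair(b, a), pair(b, b)))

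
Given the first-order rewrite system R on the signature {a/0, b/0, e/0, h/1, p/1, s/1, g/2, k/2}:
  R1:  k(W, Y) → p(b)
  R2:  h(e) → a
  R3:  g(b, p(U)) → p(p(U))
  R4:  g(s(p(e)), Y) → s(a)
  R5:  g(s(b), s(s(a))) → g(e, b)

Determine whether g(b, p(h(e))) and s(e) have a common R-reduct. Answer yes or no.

Reduce t₁ = g(b, p(h(e))):
1. g(b, p(h(e)))  →  p(p(h(e)))   [R3 at ε]
2. p(p(h(e)))  →  p(p(a))   [R2 at 1.1]

Reduce t₂ = s(e):

no — NF(t₁) = p(p(a)), NF(t₂) = s(e)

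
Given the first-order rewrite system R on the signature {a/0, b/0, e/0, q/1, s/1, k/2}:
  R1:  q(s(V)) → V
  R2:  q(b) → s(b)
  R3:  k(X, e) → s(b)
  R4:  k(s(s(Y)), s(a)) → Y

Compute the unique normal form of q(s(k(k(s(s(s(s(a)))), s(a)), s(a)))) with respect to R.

a

1. q(s(k(k(s(s(s(s(a)))), s(a)), s(a))))  →  k(k(s(s(s(s(a)))), s(a)), s(a))   [R1 at ε]
2. k(k(s(s(s(s(a)))), s(a)), s(a))  →  k(s(s(a)), s(a))   [R4 at 1]
3. k(s(s(a)), s(a))  →  a   [R4 at ε]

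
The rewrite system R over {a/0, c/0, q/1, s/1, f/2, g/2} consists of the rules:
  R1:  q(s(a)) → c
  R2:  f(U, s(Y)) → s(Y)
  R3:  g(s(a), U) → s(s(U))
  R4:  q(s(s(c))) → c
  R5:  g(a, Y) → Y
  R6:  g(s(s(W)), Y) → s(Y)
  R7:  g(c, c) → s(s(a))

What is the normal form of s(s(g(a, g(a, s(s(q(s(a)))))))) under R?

s(s(s(s(c))))

1. s(s(g(a, g(a, s(s(q(s(a))))))))  →  s(s(g(a, s(s(q(s(a)))))))   [R5 at 1.1]
2. s(s(g(a, s(s(q(s(a)))))))  →  s(s(s(s(q(s(a))))))   [R5 at 1.1]
3. s(s(s(s(q(s(a))))))  →  s(s(s(s(c))))   [R1 at 1.1.1.1]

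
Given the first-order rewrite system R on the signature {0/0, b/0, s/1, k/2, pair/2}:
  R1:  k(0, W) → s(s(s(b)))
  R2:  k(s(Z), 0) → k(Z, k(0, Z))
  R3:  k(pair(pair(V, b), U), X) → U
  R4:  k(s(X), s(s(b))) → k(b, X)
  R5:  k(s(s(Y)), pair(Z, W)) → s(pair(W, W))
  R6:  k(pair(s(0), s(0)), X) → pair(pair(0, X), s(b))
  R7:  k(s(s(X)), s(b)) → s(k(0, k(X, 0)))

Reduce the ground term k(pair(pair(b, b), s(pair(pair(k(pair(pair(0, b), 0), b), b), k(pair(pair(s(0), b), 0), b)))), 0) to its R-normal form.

1. k(pair(pair(b, b), s(pair(pair(k(pair(pair(0, b), 0), b), b), k(pair(pair(s(0), b), 0), b)))), 0)  →  s(pair(pair(k(pair(pair(0, b), 0), b), b), k(pair(pair(s(0), b), 0), b)))   [R3 at ε]
2. s(pair(pair(k(pair(pair(0, b), 0), b), b), k(pair(pair(s(0), b), 0), b)))  →  s(pair(pair(0, b), k(pair(pair(s(0), b), 0), b)))   [R3 at 1.1.1]
3. s(pair(pair(0, b), k(pair(pair(s(0), b), 0), b)))  →  s(pair(pair(0, b), 0))   [R3 at 1.2]

s(pair(pair(0, b), 0))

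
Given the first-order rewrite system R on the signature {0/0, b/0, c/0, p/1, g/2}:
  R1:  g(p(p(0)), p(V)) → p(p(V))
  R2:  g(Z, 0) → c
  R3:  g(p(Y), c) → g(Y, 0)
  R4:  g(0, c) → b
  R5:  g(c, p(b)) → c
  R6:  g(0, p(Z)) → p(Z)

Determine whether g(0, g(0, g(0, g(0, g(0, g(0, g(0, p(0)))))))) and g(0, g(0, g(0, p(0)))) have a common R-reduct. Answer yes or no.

yes — NF(t₁) = p(0), NF(t₂) = p(0)

Reduce t₁ = g(0, g(0, g(0, g(0, g(0, g(0, g(0, p(0)))))))):
1. g(0, g(0, g(0, g(0, g(0, g(0, g(0, p(0))))))))  →  g(0, g(0, g(0, g(0, g(0, g(0, p(0)))))))   [R6 at 2.2.2.2.2.2]
2. g(0, g(0, g(0, g(0, g(0, g(0, p(0)))))))  →  g(0, g(0, g(0, g(0, g(0, p(0))))))   [R6 at 2.2.2.2.2]
3. g(0, g(0, g(0, g(0, g(0, p(0))))))  →  g(0, g(0, g(0, g(0, p(0)))))   [R6 at 2.2.2.2]
4. g(0, g(0, g(0, g(0, p(0)))))  →  g(0, g(0, g(0, p(0))))   [R6 at 2.2.2]
5. g(0, g(0, g(0, p(0))))  →  g(0, g(0, p(0)))   [R6 at 2.2]
6. g(0, g(0, p(0)))  →  g(0, p(0))   [R6 at 2]
7. g(0, p(0))  →  p(0)   [R6 at ε]

Reduce t₂ = g(0, g(0, g(0, p(0)))):
1. g(0, g(0, g(0, p(0))))  →  g(0, g(0, p(0)))   [R6 at 2.2]
2. g(0, g(0, p(0)))  →  g(0, p(0))   [R6 at 2]
3. g(0, p(0))  →  p(0)   [R6 at ε]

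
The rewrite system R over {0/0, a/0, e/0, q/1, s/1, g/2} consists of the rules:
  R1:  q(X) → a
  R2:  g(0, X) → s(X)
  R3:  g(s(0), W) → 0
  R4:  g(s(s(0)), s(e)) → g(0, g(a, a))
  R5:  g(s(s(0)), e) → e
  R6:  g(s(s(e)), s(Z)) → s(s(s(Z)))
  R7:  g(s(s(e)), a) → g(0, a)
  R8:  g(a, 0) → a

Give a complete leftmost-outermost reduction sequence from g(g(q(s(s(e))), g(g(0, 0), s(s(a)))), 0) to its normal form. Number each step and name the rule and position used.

a

1. g(g(q(s(s(e))), g(g(0, 0), s(s(a)))), 0)  →  g(g(a, g(g(0, 0), s(s(a)))), 0)   [R1 at 1.1]
2. g(g(a, g(g(0, 0), s(s(a)))), 0)  →  g(g(a, g(s(0), s(s(a)))), 0)   [R2 at 1.2.1]
3. g(g(a, g(s(0), s(s(a)))), 0)  →  g(g(a, 0), 0)   [R3 at 1.2]
4. g(g(a, 0), 0)  →  g(a, 0)   [R8 at 1]
5. g(a, 0)  →  a   [R8 at ε]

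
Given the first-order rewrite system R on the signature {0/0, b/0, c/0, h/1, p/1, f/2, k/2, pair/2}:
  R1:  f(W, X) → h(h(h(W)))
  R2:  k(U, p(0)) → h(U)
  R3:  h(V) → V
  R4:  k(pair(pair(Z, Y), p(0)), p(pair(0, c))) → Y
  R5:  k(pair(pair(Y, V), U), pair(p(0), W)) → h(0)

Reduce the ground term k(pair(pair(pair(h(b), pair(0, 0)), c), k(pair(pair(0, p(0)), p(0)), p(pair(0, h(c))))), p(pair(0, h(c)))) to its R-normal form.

c

1. k(pair(pair(pair(h(b), pair(0, 0)), c), k(pair(pair(0, p(0)), p(0)), p(pair(0, h(c))))), p(pair(0, h(c))))  →  k(pair(pair(pair(b, pair(0, 0)), c), k(pair(pair(0, p(0)), p(0)), p(pair(0, h(c))))), p(pair(0, h(c))))   [R3 at 1.1.1.1]
2. k(pair(pair(pair(b, pair(0, 0)), c), k(pair(pair(0, p(0)), p(0)), p(pair(0, h(c))))), p(pair(0, h(c))))  →  k(pair(pair(pair(b, pair(0, 0)), c), k(pair(pair(0, p(0)), p(0)), p(pair(0, c)))), p(pair(0, h(c))))   [R3 at 1.2.2.1.2]
3. k(pair(pair(pair(b, pair(0, 0)), c), k(pair(pair(0, p(0)), p(0)), p(pair(0, c)))), p(pair(0, h(c))))  →  k(pair(pair(pair(b, pair(0, 0)), c), p(0)), p(pair(0, h(c))))   [R4 at 1.2]
4. k(pair(pair(pair(b, pair(0, 0)), c), p(0)), p(pair(0, h(c))))  →  k(pair(pair(pair(b, pair(0, 0)), c), p(0)), p(pair(0, c)))   [R3 at 2.1.2]
5. k(pair(pair(pair(b, pair(0, 0)), c), p(0)), p(pair(0, c)))  →  c   [R4 at ε]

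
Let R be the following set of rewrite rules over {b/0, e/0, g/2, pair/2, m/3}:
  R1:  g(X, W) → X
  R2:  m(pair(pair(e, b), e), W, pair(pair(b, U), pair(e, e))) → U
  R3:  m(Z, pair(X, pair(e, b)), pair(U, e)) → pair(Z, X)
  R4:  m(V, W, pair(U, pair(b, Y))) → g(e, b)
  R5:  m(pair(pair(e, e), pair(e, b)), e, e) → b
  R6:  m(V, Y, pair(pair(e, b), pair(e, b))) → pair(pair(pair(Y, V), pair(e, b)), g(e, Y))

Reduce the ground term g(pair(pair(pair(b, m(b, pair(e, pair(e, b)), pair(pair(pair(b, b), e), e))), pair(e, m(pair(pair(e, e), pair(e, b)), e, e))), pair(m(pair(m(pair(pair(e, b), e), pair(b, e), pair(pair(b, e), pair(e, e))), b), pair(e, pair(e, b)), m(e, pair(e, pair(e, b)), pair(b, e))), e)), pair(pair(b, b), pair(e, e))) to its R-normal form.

pair(pair(pair(b, pair(b, e)), pair(e, b)), pair(pair(pair(e, b), e), e))

1. g(pair(pair(pair(b, m(b, pair(e, pair(e, b)), pair(pair(pair(b, b), e), e))), pair(e, m(pair(pair(e, e), pair(e, b)), e, e))), pair(m(pair(m(pair(pair(e, b), e), pair(b, e), pair(pair(b, e), pair(e, e))), b), pair(e, pair(e, b)), m(e, pair(e, pair(e, b)), pair(b, e))), e)), pair(pair(b, b), pair(e, e)))  →  pair(pair(pair(b, m(b, pair(e, pair(e, b)), pair(pair(pair(b, b), e), e))), pair(e, m(pair(pair(e, e), pair(e, b)), e, e))), pair(m(pair(m(pair(pair(e, b), e), pair(b, e), pair(pair(b, e), pair(e, e))), b), pair(e, pair(e, b)), m(e, pair(e, pair(e, b)), pair(b, e))), e))   [R1 at ε]
2. pair(pair(pair(b, m(b, pair(e, pair(e, b)), pair(pair(pair(b, b), e), e))), pair(e, m(pair(pair(e, e), pair(e, b)), e, e))), pair(m(pair(m(pair(pair(e, b), e), pair(b, e), pair(pair(b, e), pair(e, e))), b), pair(e, pair(e, b)), m(e, pair(e, pair(e, b)), pair(b, e))), e))  →  pair(pair(pair(b, pair(b, e)), pair(e, m(pair(pair(e, e), pair(e, b)), e, e))), pair(m(pair(m(pair(pair(e, b), e), pair(b, e), pair(pair(b, e), pair(e, e))), b), pair(e, pair(e, b)), m(e, pair(e, pair(e, b)), pair(b, e))), e))   [R3 at 1.1.2]
3. pair(pair(pair(b, pair(b, e)), pair(e, m(pair(pair(e, e), pair(e, b)), e, e))), pair(m(pair(m(pair(pair(e, b), e), pair(b, e), pair(pair(b, e), pair(e, e))), b), pair(e, pair(e, b)), m(e, pair(e, pair(e, b)), pair(b, e))), e))  →  pair(pair(pair(b, pair(b, e)), pair(e, b)), pair(m(pair(m(pair(pair(e, b), e), pair(b, e), pair(pair(b, e), pair(e, e))), b), pair(e, pair(e, b)), m(e, pair(e, pair(e, b)), pair(b, e))), e))   [R5 at 1.2.2]
4. pair(pair(pair(b, pair(b, e)), pair(e, b)), pair(m(pair(m(pair(pair(e, b), e), pair(b, e), pair(pair(b, e), pair(e, e))), b), pair(e, pair(e, b)), m(e, pair(e, pair(e, b)), pair(b, e))), e))  →  pair(pair(pair(b, pair(b, e)), pair(e, b)), pair(m(pair(e, b), pair(e, pair(e, b)), m(e, pair(e, pair(e, b)), pair(b, e))), e))   [R2 at 2.1.1.1]
5. pair(pair(pair(b, pair(b, e)), pair(e, b)), pair(m(pair(e, b), pair(e, pair(e, b)), m(e, pair(e, pair(e, b)), pair(b, e))), e))  →  pair(pair(pair(b, pair(b, e)), pair(e, b)), pair(m(pair(e, b), pair(e, pair(e, b)), pair(e, e)), e))   [R3 at 2.1.3]
6. pair(pair(pair(b, pair(b, e)), pair(e, b)), pair(m(pair(e, b), pair(e, pair(e, b)), pair(e, e)), e))  →  pair(pair(pair(b, pair(b, e)), pair(e, b)), pair(pair(pair(e, b), e), e))   [R3 at 2.1]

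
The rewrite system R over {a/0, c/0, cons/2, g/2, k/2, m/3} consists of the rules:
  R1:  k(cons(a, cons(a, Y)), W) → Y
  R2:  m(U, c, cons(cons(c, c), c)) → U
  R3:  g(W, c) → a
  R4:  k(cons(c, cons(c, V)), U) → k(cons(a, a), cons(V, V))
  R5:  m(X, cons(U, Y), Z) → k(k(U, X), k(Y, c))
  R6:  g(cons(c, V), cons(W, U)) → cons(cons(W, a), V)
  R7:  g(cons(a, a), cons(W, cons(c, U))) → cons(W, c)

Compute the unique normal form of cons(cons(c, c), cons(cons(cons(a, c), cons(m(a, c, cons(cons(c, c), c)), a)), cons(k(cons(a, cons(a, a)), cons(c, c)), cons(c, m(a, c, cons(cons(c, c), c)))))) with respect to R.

1. cons(cons(c, c), cons(cons(cons(a, c), cons(m(a, c, cons(cons(c, c), c)), a)), cons(k(cons(a, cons(a, a)), cons(c, c)), cons(c, m(a, c, cons(cons(c, c), c))))))  →  cons(cons(c, c), cons(cons(cons(a, c), cons(a, a)), cons(k(cons(a, cons(a, a)), cons(c, c)), cons(c, m(a, c, cons(cons(c, c), c))))))   [R2 at 2.1.2.1]
2. cons(cons(c, c), cons(cons(cons(a, c), cons(a, a)), cons(k(cons(a, cons(a, a)), cons(c, c)), cons(c, m(a, c, cons(cons(c, c), c))))))  →  cons(cons(c, c), cons(cons(cons(a, c), cons(a, a)), cons(a, cons(c, m(a, c, cons(cons(c, c), c))))))   [R1 at 2.2.1]
3. cons(cons(c, c), cons(cons(cons(a, c), cons(a, a)), cons(a, cons(c, m(a, c, cons(cons(c, c), c))))))  →  cons(cons(c, c), cons(cons(cons(a, c), cons(a, a)), cons(a, cons(c, a))))   [R2 at 2.2.2.2]

cons(cons(c, c), cons(cons(cons(a, c), cons(a, a)), cons(a, cons(c, a))))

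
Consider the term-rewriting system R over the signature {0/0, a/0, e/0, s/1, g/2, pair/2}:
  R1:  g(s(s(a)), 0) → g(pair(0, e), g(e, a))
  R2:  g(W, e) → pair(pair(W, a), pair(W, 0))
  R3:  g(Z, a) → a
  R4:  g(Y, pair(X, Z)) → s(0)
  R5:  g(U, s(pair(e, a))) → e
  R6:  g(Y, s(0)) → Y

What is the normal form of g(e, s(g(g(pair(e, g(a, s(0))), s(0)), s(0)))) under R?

e

1. g(e, s(g(g(pair(e, g(a, s(0))), s(0)), s(0))))  →  g(e, s(g(pair(e, g(a, s(0))), s(0))))   [R6 at 2.1]
2. g(e, s(g(pair(e, g(a, s(0))), s(0))))  →  g(e, s(pair(e, g(a, s(0)))))   [R6 at 2.1]
3. g(e, s(pair(e, g(a, s(0)))))  →  g(e, s(pair(e, a)))   [R6 at 2.1.2]
4. g(e, s(pair(e, a)))  →  e   [R5 at ε]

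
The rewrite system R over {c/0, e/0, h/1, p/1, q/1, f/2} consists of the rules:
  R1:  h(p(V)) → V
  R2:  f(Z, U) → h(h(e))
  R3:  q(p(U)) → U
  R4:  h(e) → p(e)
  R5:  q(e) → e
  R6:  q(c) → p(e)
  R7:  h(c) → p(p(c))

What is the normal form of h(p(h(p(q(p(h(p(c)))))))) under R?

c

1. h(p(h(p(q(p(h(p(c))))))))  →  h(p(q(p(h(p(c))))))   [R1 at ε]
2. h(p(q(p(h(p(c))))))  →  q(p(h(p(c))))   [R1 at ε]
3. q(p(h(p(c))))  →  h(p(c))   [R3 at ε]
4. h(p(c))  →  c   [R1 at ε]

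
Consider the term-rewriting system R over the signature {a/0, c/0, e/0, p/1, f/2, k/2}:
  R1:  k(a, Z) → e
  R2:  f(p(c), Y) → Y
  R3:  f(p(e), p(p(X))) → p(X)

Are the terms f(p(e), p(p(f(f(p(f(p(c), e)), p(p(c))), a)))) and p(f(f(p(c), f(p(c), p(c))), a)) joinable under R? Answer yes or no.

yes — NF(t₁) = p(a), NF(t₂) = p(a)

Reduce t₁ = f(p(e), p(p(f(f(p(f(p(c), e)), p(p(c))), a)))):
1. f(p(e), p(p(f(f(p(f(p(c), e)), p(p(c))), a))))  →  p(f(f(p(f(p(c), e)), p(p(c))), a))   [R3 at ε]
2. p(f(f(p(f(p(c), e)), p(p(c))), a))  →  p(f(f(p(e), p(p(c))), a))   [R2 at 1.1.1.1]
3. p(f(f(p(e), p(p(c))), a))  →  p(f(p(c), a))   [R3 at 1.1]
4. p(f(p(c), a))  →  p(a)   [R2 at 1]

Reduce t₂ = p(f(f(p(c), f(p(c), p(c))), a)):
1. p(f(f(p(c), f(p(c), p(c))), a))  →  p(f(f(p(c), p(c)), a))   [R2 at 1.1]
2. p(f(f(p(c), p(c)), a))  →  p(f(p(c), a))   [R2 at 1.1]
3. p(f(p(c), a))  →  p(a)   [R2 at 1]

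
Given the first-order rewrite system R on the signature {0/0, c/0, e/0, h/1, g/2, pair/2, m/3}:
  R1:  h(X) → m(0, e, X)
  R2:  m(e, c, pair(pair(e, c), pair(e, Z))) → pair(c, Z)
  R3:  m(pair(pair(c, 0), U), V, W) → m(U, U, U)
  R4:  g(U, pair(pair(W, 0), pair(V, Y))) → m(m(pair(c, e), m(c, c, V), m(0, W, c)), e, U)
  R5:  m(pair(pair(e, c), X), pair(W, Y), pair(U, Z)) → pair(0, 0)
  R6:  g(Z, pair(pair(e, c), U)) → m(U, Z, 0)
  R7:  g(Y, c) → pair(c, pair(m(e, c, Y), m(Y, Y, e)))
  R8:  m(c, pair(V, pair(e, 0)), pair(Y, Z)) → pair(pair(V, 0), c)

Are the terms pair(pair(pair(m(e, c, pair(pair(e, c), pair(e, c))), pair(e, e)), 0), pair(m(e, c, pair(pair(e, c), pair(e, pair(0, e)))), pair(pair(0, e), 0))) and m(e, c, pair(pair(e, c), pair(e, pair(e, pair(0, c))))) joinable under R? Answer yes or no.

Reduce t₁ = pair(pair(pair(m(e, c, pair(pair(e, c), pair(e, c))), pair(e, e)), 0), pair(m(e, c, pair(pair(e, c), pair(e, pair(0, e)))), pair(pair(0, e), 0))):
1. pair(pair(pair(m(e, c, pair(pair(e, c), pair(e, c))), pair(e, e)), 0), pair(m(e, c, pair(pair(e, c), pair(e, pair(0, e)))), pair(pair(0, e), 0)))  →  pair(pair(pair(pair(c, c), pair(e, e)), 0), pair(m(e, c, pair(pair(e, c), pair(e, pair(0, e)))), pair(pair(0, e), 0)))   [R2 at 1.1.1]
2. pair(pair(pair(pair(c, c), pair(e, e)), 0), pair(m(e, c, pair(pair(e, c), pair(e, pair(0, e)))), pair(pair(0, e), 0)))  →  pair(pair(pair(pair(c, c), pair(e, e)), 0), pair(pair(c, pair(0, e)), pair(pair(0, e), 0)))   [R2 at 2.1]

Reduce t₂ = m(e, c, pair(pair(e, c), pair(e, pair(e, pair(0, c))))):
1. m(e, c, pair(pair(e, c), pair(e, pair(e, pair(0, c)))))  →  pair(c, pair(e, pair(0, c)))   [R2 at ε]

no — NF(t₁) = pair(pair(pair(pair(c, c), pair(e, e)), 0), pair(pair(c, pair(0, e)), pair(pair(0, e), 0))), NF(t₂) = pair(c, pair(e, pair(0, c)))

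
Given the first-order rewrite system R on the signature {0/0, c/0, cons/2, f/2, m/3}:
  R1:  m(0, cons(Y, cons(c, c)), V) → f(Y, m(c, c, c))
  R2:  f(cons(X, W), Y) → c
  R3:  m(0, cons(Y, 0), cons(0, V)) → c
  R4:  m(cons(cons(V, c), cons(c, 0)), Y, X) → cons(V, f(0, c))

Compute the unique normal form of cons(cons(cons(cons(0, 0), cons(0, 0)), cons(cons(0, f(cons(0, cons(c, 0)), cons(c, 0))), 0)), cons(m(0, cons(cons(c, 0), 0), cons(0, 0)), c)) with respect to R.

1. cons(cons(cons(cons(0, 0), cons(0, 0)), cons(cons(0, f(cons(0, cons(c, 0)), cons(c, 0))), 0)), cons(m(0, cons(cons(c, 0), 0), cons(0, 0)), c))  →  cons(cons(cons(cons(0, 0), cons(0, 0)), cons(cons(0, c), 0)), cons(m(0, cons(cons(c, 0), 0), cons(0, 0)), c))   [R2 at 1.2.1.2]
2. cons(cons(cons(cons(0, 0), cons(0, 0)), cons(cons(0, c), 0)), cons(m(0, cons(cons(c, 0), 0), cons(0, 0)), c))  →  cons(cons(cons(cons(0, 0), cons(0, 0)), cons(cons(0, c), 0)), cons(c, c))   [R3 at 2.1]

cons(cons(cons(cons(0, 0), cons(0, 0)), cons(cons(0, c), 0)), cons(c, c))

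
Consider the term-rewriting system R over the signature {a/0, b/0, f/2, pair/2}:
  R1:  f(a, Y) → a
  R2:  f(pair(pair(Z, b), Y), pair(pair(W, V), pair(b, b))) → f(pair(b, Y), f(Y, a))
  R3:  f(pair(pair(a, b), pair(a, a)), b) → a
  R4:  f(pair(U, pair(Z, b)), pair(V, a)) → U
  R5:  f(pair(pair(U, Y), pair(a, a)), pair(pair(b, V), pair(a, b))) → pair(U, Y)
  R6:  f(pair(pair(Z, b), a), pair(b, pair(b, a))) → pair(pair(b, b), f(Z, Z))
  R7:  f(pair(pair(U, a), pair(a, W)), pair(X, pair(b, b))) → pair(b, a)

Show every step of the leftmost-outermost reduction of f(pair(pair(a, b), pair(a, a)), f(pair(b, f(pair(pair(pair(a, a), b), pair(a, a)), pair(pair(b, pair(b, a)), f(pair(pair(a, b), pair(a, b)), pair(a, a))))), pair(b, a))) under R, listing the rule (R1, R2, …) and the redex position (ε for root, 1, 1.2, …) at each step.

a

1. f(pair(pair(a, b), pair(a, a)), f(pair(b, f(pair(pair(pair(a, a), b), pair(a, a)), pair(pair(b, pair(b, a)), f(pair(pair(a, b), pair(a, b)), pair(a, a))))), pair(b, a)))  →  f(pair(pair(a, b), pair(a, a)), f(pair(b, f(pair(pair(pair(a, a), b), pair(a, a)), pair(pair(b, pair(b, a)), pair(a, b)))), pair(b, a)))   [R4 at 2.1.2.2.2]
2. f(pair(pair(a, b), pair(a, a)), f(pair(b, f(pair(pair(pair(a, a), b), pair(a, a)), pair(pair(b, pair(b, a)), pair(a, b)))), pair(b, a)))  →  f(pair(pair(a, b), pair(a, a)), f(pair(b, pair(pair(a, a), b)), pair(b, a)))   [R5 at 2.1.2]
3. f(pair(pair(a, b), pair(a, a)), f(pair(b, pair(pair(a, a), b)), pair(b, a)))  →  f(pair(pair(a, b), pair(a, a)), b)   [R4 at 2]
4. f(pair(pair(a, b), pair(a, a)), b)  →  a   [R3 at ε]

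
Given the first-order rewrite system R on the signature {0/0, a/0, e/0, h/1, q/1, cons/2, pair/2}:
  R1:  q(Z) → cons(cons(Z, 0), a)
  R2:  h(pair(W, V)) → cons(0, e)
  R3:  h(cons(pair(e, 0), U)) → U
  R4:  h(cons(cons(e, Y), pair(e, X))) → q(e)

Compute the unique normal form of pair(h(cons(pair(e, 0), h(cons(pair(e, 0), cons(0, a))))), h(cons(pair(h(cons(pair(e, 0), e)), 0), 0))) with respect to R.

1. pair(h(cons(pair(e, 0), h(cons(pair(e, 0), cons(0, a))))), h(cons(pair(h(cons(pair(e, 0), e)), 0), 0)))  →  pair(h(cons(pair(e, 0), cons(0, a))), h(cons(pair(h(cons(pair(e, 0), e)), 0), 0)))   [R3 at 1]
2. pair(h(cons(pair(e, 0), cons(0, a))), h(cons(pair(h(cons(pair(e, 0), e)), 0), 0)))  →  pair(cons(0, a), h(cons(pair(h(cons(pair(e, 0), e)), 0), 0)))   [R3 at 1]
3. pair(cons(0, a), h(cons(pair(h(cons(pair(e, 0), e)), 0), 0)))  →  pair(cons(0, a), h(cons(pair(e, 0), 0)))   [R3 at 2.1.1.1]
4. pair(cons(0, a), h(cons(pair(e, 0), 0)))  →  pair(cons(0, a), 0)   [R3 at 2]

pair(cons(0, a), 0)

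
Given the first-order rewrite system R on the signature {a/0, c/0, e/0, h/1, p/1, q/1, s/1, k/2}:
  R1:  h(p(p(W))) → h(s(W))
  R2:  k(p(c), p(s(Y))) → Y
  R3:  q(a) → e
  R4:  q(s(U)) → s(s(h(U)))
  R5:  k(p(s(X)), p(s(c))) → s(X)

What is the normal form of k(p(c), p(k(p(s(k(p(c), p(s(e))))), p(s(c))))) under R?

e

1. k(p(c), p(k(p(s(k(p(c), p(s(e))))), p(s(c)))))  →  k(p(c), p(s(k(p(c), p(s(e))))))   [R5 at 2.1]
2. k(p(c), p(s(k(p(c), p(s(e))))))  →  k(p(c), p(s(e)))   [R2 at ε]
3. k(p(c), p(s(e)))  →  e   [R2 at ε]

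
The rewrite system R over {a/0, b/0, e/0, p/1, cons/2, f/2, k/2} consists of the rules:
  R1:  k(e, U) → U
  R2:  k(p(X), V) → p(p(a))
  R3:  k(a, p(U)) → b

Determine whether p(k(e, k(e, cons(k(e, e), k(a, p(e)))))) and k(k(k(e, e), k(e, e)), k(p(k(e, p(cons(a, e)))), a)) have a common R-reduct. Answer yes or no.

no — NF(t₁) = p(cons(e, b)), NF(t₂) = p(p(a))

Reduce t₁ = p(k(e, k(e, cons(k(e, e), k(a, p(e)))))):
1. p(k(e, k(e, cons(k(e, e), k(a, p(e))))))  →  p(k(e, cons(k(e, e), k(a, p(e)))))   [R1 at 1]
2. p(k(e, cons(k(e, e), k(a, p(e)))))  →  p(cons(k(e, e), k(a, p(e))))   [R1 at 1]
3. p(cons(k(e, e), k(a, p(e))))  →  p(cons(e, k(a, p(e))))   [R1 at 1.1]
4. p(cons(e, k(a, p(e))))  →  p(cons(e, b))   [R3 at 1.2]

Reduce t₂ = k(k(k(e, e), k(e, e)), k(p(k(e, p(cons(a, e)))), a)):
1. k(k(k(e, e), k(e, e)), k(p(k(e, p(cons(a, e)))), a))  →  k(k(e, k(e, e)), k(p(k(e, p(cons(a, e)))), a))   [R1 at 1.1]
2. k(k(e, k(e, e)), k(p(k(e, p(cons(a, e)))), a))  →  k(k(e, e), k(p(k(e, p(cons(a, e)))), a))   [R1 at 1]
3. k(k(e, e), k(p(k(e, p(cons(a, e)))), a))  →  k(e, k(p(k(e, p(cons(a, e)))), a))   [R1 at 1]
4. k(e, k(p(k(e, p(cons(a, e)))), a))  →  k(p(k(e, p(cons(a, e)))), a)   [R1 at ε]
5. k(p(k(e, p(cons(a, e)))), a)  →  p(p(a))   [R2 at ε]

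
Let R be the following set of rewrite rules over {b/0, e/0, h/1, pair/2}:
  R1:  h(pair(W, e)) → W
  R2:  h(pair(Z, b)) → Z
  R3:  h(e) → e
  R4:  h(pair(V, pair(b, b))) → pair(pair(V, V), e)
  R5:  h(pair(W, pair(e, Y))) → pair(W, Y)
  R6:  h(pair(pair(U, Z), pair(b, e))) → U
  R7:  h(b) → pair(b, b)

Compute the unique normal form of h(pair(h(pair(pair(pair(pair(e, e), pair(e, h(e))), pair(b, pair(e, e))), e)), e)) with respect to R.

pair(pair(pair(e, e), pair(e, e)), pair(b, pair(e, e)))

1. h(pair(h(pair(pair(pair(pair(e, e), pair(e, h(e))), pair(b, pair(e, e))), e)), e))  →  h(pair(pair(pair(pair(e, e), pair(e, h(e))), pair(b, pair(e, e))), e))   [R1 at ε]
2. h(pair(pair(pair(pair(e, e), pair(e, h(e))), pair(b, pair(e, e))), e))  →  pair(pair(pair(e, e), pair(e, h(e))), pair(b, pair(e, e)))   [R1 at ε]
3. pair(pair(pair(e, e), pair(e, h(e))), pair(b, pair(e, e)))  →  pair(pair(pair(e, e), pair(e, e)), pair(b, pair(e, e)))   [R3 at 1.2.2]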